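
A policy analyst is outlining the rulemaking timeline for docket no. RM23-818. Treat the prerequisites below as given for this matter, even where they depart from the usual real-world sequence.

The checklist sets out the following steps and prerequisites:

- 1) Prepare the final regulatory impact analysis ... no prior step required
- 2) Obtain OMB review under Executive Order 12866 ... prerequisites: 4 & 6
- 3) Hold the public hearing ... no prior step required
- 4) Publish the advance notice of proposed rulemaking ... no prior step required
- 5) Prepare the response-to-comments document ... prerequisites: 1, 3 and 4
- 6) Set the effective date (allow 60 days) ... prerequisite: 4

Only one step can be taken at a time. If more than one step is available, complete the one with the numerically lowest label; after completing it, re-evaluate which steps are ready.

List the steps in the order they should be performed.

Nothing is required for 1, 3 and 4. 1 has the earlier label → 1 first.
3 and 4 are both available; 3 has the earlier label → 3.
That leaves 4 as the only ready step → 4.
Now 5 and 6 have their prerequisites met. 5 has the earlier label, so 5 next.
6 needed 4, now all done → 6.
2 needed 4 and 6, now all done → 2.

1 → 3 → 4 → 5 → 6 → 2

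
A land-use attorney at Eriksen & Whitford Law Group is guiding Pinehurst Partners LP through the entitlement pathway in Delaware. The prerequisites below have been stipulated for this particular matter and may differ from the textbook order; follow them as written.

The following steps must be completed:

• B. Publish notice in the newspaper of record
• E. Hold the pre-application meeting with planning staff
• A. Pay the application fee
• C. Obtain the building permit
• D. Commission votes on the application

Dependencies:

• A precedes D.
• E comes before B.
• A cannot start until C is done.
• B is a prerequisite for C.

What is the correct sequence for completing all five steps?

E → B → C → A → D

E has no prerequisites → E first.
B needed E, now all done → B.
C is the only step now ready → C.
A needed C, now all done → A.
D needed A, now all done → D.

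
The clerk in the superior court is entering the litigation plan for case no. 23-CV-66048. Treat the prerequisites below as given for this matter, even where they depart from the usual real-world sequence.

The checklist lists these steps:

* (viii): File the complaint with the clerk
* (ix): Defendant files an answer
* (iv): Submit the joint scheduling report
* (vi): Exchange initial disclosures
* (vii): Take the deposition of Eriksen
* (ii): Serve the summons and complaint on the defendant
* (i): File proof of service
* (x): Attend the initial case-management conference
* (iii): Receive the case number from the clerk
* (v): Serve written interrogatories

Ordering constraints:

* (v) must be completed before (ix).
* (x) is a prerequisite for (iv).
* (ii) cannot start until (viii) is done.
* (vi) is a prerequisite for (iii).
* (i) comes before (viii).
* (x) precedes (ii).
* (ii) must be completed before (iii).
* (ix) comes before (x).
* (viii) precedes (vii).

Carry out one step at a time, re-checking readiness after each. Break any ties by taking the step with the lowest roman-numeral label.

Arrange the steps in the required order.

(i), (v), (vi), (viii), (vii), (ix), (x), (ii), (iii), (iv)

Nothing is required for (i), (v) and (vi). (i) has the earlier label → (i) first.
(v), (vi) and (viii) are all available; (v) has the earlier label → (v).
Now (vi), (viii) and (ix) have their prerequisites met. (vi) has the earlier label, so (vi) next.
Now (viii) and (ix) have their prerequisites met. (viii) has the earlier label, so (viii) next.
(vii) now also ready, so the ready set is {(vii), (ix)}; (vii) has the earlier label → (vii).
Next only (ix) has its prerequisites met → (ix).
Next only (x) has its prerequisites met → (x).
(ii) and (iv) are both available; (ii) has the earlier label → (ii).
Ready: (iii) and (iv). (iii) has the earlier label → (iii).
Next only (iv) has its prerequisites met → (iv).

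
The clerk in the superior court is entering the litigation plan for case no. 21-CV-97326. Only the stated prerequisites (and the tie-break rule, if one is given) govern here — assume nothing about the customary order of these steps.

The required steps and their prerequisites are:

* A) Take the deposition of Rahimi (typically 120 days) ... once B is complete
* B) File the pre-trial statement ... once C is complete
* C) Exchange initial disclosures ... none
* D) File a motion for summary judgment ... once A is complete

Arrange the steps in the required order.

C B A D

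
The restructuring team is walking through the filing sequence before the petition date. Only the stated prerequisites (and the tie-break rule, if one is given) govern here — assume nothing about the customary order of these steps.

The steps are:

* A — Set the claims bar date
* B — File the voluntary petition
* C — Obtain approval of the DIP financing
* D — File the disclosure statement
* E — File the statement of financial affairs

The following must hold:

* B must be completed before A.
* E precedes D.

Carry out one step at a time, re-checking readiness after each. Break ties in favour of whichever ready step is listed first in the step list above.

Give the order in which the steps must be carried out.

Nothing is required for B, C and E. B is listed earlier → B first.
A, C and E are all available; A is listed earlier → A.
Ready: C and E. C is listed earlier → C.
E is the only step now ready → E.
D is the only step now ready → D.

B → A → C → E → D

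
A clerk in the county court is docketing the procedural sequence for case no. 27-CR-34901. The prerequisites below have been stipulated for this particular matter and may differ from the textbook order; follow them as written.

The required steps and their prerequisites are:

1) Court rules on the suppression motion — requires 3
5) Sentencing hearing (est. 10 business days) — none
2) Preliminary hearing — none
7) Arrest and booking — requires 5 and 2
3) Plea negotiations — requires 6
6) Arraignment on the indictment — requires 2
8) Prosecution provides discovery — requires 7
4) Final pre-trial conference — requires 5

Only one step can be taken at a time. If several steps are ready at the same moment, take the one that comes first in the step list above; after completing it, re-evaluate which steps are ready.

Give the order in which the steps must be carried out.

Nothing is required for 5 and 2. 5 is listed earlier → 5 first.
4 now also ready, so the ready set is {2, 4}; 2 is listed earlier → 2.
Now 7, 6 and 4 have their prerequisites met. 7 is listed earlier, so 7 next.
Now 6, 8 and 4 have their prerequisites met. 6 is listed earlier, so 6 next.
Ready: 3, 8 and 4. 3 is listed earlier → 3.
Ready: 1, 8 and 4. 1 is listed earlier → 1.
8 and 4 are both available; 8 is listed earlier → 8.
4 is the only step now ready → 4.

5, 2, 7, 6, 3, 1, 8, 4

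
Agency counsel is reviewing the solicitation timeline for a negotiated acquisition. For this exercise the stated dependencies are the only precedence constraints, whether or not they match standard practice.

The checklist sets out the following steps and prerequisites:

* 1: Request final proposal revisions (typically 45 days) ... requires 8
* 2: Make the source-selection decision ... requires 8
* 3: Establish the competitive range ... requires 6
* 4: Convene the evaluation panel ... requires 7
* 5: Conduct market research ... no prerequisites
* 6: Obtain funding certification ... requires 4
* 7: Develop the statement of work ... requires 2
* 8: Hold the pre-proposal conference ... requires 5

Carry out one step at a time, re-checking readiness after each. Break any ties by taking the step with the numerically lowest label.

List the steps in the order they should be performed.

5, 8, 1, 2, 7, 4, 6, 3

5 has no prerequisites → 5 first.
That leaves 8 as the only ready step → 8.
Ready: 1 and 2. 1 has the earlier label → 1.
Next only 2 has its prerequisites met → 2.
7 needed 2, now all done → 7.
4 is the only step now ready → 4.
6 is the only step now ready → 6.
3 needed 6, now all done → 3.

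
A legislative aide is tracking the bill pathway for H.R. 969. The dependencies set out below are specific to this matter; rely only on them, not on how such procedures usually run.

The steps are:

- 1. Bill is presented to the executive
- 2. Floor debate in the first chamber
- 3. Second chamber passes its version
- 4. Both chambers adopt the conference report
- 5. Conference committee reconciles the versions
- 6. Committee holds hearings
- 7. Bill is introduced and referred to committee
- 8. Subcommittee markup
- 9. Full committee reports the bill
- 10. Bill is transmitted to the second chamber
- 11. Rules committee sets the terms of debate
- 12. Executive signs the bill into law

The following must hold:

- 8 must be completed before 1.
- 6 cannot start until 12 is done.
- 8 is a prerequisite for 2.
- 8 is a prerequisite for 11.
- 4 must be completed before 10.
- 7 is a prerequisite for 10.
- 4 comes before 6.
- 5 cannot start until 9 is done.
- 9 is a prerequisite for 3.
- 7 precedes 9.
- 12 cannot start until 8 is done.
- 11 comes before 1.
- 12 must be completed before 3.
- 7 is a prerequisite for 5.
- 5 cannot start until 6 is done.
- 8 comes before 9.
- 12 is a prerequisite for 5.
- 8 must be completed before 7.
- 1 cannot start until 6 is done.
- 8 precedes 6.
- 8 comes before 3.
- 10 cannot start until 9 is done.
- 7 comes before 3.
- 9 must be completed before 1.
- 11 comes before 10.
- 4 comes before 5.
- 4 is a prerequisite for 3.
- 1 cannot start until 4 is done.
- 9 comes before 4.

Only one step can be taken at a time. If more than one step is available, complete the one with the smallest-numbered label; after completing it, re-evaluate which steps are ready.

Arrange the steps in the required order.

8 is the only step with nothing outstanding, so it goes first.
Now 2, 7, 11 and 12 have their prerequisites met. 2 has the earlier label, so 2 next.
Now 7, 11 and 12 have their prerequisites met. 7 has the earlier label, so 7 next.
Ready: 9, 11 and 12. 9 has the earlier label → 9.
Ready: 4, 11 and 12. 4 has the earlier label → 4.
Now 11 and 12 have their prerequisites met. 11 has the earlier label, so 11 next.
10 now also ready, so the ready set is {10, 12}; 10 has the earlier label → 10.
That leaves 12 as the only ready step → 12.
Ready: 3 and 6. 3 has the earlier label → 3.
6 needed 4, 8 and 12, now all done → 6.
1 and 5 are both available; 1 has the earlier label → 1.
5 needed 4, 6, 7, 9 and 12, now all done → 5.

8 2 7 9 4 11 10 12 3 6 1 5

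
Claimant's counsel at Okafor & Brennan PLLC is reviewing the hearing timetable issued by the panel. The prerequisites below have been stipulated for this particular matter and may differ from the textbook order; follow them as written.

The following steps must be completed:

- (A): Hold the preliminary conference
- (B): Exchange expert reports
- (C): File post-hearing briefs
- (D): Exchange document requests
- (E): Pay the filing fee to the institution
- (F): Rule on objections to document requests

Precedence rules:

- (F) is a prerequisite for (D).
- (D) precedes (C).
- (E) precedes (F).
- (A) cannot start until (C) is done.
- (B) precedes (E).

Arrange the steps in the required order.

(B) → (E) → (F) → (D) → (C) → (A)

Only (B) has no prerequisites, so it is first.
(E) needed (B), now all done → (E).
Next only (F) has its prerequisites met → (F).
(D) needed (F), now all done → (D).
(C) is the only step now ready → (C).
(A) needed (C), now all done → (A).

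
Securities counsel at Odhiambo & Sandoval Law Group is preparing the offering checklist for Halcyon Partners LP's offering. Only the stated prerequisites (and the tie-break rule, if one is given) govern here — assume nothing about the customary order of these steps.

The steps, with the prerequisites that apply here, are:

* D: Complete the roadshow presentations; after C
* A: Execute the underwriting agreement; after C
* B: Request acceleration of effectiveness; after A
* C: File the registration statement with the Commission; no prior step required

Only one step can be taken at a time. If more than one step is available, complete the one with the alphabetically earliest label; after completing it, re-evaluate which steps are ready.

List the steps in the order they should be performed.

C, A, B, D

C has no prerequisites → C first.
Ready: A and D. A has the earlier label → A.
B now also ready, so the ready set is {B, D}; B has the earlier label → B.
That leaves D as the only ready step → D.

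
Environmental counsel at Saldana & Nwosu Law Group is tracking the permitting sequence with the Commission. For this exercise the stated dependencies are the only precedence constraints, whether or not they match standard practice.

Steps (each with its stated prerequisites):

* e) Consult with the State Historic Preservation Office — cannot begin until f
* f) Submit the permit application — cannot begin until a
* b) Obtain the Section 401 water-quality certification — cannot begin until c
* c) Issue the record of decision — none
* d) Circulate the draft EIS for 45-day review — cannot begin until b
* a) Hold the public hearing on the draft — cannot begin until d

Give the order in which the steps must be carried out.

c has no prerequisites → c first.
b needed c, now all done → b.
d needed b, now all done → d.
a needed d, now all done → a.
f needed a, now all done → f.
e needed f, now all done → e.

c, b, d, a, f, e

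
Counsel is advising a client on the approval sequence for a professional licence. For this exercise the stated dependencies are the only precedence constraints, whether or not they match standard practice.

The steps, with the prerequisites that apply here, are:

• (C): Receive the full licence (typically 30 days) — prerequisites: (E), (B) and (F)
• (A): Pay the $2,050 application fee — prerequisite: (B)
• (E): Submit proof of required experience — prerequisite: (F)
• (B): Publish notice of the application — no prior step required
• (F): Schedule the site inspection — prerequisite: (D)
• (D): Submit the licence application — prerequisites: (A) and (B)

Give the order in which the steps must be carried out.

(B) (A) (D) (F) (E) (C)

Only (B) has no prerequisites, so it is first.
Next only (A) has its prerequisites met → (A).
(D) is the only step now ready → (D).
Next only (F) has its prerequisites met → (F).
Next only (E) has its prerequisites met → (E).
That leaves (C) as the only ready step → (C).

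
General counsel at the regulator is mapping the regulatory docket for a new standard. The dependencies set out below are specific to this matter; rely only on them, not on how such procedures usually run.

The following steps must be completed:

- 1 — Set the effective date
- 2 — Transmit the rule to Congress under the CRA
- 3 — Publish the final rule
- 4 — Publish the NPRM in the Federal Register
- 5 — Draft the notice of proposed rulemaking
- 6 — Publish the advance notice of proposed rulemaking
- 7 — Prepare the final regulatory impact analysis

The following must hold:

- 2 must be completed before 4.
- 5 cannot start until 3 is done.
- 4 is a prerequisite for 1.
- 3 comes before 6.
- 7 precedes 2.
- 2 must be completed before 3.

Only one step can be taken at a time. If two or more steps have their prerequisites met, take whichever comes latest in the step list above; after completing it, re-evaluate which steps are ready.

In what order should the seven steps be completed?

7 2 4 3 6 5 1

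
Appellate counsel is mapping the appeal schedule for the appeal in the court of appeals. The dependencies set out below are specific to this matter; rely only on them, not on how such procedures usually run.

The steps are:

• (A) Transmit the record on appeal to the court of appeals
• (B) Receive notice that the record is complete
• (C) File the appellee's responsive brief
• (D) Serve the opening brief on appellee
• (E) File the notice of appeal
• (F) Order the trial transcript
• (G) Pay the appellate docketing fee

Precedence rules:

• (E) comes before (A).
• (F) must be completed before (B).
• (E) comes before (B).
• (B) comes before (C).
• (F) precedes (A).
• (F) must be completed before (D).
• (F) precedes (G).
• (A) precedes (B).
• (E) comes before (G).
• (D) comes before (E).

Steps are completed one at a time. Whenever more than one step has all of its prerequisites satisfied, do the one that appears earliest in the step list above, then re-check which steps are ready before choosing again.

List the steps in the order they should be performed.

(F) is the only step with nothing outstanding, so it goes first.
Next only (D) has its prerequisites met → (D).
(E) is the only step now ready → (E).
Ready: (A) and (G). (A) is listed earlier → (A).
(B) now also ready, so the ready set is {(B), (G)}; (B) is listed earlier → (B).
Now (C) and (G) have their prerequisites met. (C) is listed earlier, so (C) next.
(G) needed (E) and (F), now all done → (G).

(F), (D), (E), (A), (B), (C), (G)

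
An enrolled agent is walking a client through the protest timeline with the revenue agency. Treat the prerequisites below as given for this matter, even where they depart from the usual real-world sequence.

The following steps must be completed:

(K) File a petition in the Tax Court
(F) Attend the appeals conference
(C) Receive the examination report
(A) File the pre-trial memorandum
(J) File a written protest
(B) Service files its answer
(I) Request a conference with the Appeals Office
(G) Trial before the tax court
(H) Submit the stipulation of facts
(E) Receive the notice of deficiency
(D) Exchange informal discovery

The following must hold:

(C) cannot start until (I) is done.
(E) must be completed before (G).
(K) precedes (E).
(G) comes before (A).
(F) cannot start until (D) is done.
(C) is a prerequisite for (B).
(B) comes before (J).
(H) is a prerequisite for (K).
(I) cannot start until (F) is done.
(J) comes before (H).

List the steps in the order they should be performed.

(D), (F), (I), (C), (B), (J), (H), (K), (E), (G), (A)

(D) is the only step with nothing outstanding, so it goes first.
(F) needed (D), now all done → (F).
(I) needed (F), now all done → (I).
(C) needed (I), now all done → (C).
That leaves (B) as the only ready step → (B).
(J) is the only step now ready → (J).
That leaves (H) as the only ready step → (H).
Next only (K) has its prerequisites met → (K).
(E) is the only step now ready → (E).
(G) needed (E), now all done → (G).
That leaves (A) as the only ready step → (A).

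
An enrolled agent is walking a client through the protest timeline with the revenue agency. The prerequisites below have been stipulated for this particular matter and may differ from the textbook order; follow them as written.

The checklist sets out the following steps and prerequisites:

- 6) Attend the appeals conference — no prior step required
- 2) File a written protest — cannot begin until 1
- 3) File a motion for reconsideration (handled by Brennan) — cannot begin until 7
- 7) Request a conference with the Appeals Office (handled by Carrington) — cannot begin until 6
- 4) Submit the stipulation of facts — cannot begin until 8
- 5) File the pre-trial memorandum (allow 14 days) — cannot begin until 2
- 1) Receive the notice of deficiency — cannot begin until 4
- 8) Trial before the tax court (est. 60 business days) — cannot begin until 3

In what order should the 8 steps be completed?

6 7 3 8 4 1 2 5

Only 6 has no prerequisites, so it is first.
That leaves 7 as the only ready step → 7.
3 needed 7, now all done → 3.
That leaves 8 as the only ready step → 8.
4 needed 8, now all done → 4.
Next only 1 has its prerequisites met → 1.
2 needed 1, now all done → 2.
5 needed 2, now all done → 5.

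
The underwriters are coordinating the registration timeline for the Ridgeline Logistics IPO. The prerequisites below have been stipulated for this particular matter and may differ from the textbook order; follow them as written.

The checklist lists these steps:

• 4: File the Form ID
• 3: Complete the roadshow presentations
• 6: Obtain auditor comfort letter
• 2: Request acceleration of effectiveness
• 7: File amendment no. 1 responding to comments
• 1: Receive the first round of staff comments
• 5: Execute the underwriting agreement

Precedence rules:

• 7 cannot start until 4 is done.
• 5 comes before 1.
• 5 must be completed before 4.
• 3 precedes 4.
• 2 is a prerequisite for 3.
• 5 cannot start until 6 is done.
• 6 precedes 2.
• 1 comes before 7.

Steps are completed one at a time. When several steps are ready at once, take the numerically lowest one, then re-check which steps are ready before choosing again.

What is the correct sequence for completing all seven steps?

6 → 2 → 3 → 5 → 1 → 4 → 7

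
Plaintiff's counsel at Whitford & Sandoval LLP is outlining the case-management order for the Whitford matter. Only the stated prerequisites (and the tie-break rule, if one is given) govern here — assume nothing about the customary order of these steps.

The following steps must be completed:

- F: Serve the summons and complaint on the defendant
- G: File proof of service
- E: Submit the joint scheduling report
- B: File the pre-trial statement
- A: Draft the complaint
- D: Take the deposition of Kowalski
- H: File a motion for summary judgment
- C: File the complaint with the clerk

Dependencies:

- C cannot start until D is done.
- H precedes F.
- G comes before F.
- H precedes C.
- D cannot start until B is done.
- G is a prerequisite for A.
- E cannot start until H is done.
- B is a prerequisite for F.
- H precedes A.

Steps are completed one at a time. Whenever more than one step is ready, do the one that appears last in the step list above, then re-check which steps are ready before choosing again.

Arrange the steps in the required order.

Nothing is required for H, B and G. H is listed later → H first.
Now B, E and G have their prerequisites met. B is listed later, so B next.
D now also ready, so the ready set is {D, E, G}; D is listed later → D.
Now C, E and G have their prerequisites met. C is listed later, so C next.
E and G are both available; E is listed later → E.
G is the only step now ready → G.
Now A and F have their prerequisites met. A is listed later, so A next.
F needed H, B and G, now all done → F.

H, B, D, C, E, G, A, F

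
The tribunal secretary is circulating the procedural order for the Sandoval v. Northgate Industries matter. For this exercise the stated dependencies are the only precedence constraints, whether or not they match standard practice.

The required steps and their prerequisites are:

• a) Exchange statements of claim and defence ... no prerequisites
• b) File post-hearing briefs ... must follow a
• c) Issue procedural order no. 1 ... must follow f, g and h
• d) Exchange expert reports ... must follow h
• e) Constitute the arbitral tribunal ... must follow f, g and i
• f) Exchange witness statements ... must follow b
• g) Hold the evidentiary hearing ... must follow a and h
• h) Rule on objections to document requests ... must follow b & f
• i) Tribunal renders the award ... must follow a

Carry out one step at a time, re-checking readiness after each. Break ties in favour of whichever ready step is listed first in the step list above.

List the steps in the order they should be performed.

a, b, f, h, d, g, c, i, e

a has no prerequisites → a first.
b and i are both available; b is listed earlier → b.
Ready: f and i. f is listed earlier → f.
Now h and i have their prerequisites met. h is listed earlier, so h next.
d, g and i are all available; d is listed earlier → d.
Ready: g and i. g is listed earlier → g.
Ready: c and i. c is listed earlier → c.
That leaves i as the only ready step → i.
e needed f, g and i, now all done → e.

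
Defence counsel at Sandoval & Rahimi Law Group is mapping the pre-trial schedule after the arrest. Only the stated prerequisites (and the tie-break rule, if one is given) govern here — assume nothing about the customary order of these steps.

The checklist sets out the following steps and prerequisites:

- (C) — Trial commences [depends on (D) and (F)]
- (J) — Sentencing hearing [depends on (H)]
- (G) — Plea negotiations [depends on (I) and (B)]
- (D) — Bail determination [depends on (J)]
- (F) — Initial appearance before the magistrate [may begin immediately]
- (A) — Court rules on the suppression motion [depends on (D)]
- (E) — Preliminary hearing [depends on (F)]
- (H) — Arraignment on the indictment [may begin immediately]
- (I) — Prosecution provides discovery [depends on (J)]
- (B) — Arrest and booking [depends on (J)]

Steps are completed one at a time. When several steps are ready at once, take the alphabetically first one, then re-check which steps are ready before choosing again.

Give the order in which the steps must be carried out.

(F) and (H) have no prerequisites; (F) has the earlier label, so (F) is first.
Now (E) and (H) have their prerequisites met. (E) has the earlier label, so (E) next.
(H) is the only step now ready → (H).
(J) needed (H), now all done → (J).
Now (B), (D) and (I) have their prerequisites met. (B) has the earlier label, so (B) next.
(D) and (I) are both available; (D) has the earlier label → (D).
(A) and (C) now also ready, so the ready set is {(A), (C), (I)}; (A) has the earlier label → (A).
Ready: (C) and (I). (C) has the earlier label → (C).
(I) needed (J), now all done → (I).
That leaves (G) as the only ready step → (G).

(F) (E) (H) (J) (B) (D) (A) (C) (I) (G)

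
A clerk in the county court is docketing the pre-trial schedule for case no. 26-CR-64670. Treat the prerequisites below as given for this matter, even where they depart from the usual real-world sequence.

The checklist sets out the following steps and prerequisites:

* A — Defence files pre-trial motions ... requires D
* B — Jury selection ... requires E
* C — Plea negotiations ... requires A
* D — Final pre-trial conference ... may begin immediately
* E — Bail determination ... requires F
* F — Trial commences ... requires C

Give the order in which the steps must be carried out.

Only D has no prerequisites, so it is first.
A is the only step now ready → A.
That leaves C as the only ready step → C.
F is the only step now ready → F.
E is the only step now ready → E.
B is the only step now ready → B.

D A C F E B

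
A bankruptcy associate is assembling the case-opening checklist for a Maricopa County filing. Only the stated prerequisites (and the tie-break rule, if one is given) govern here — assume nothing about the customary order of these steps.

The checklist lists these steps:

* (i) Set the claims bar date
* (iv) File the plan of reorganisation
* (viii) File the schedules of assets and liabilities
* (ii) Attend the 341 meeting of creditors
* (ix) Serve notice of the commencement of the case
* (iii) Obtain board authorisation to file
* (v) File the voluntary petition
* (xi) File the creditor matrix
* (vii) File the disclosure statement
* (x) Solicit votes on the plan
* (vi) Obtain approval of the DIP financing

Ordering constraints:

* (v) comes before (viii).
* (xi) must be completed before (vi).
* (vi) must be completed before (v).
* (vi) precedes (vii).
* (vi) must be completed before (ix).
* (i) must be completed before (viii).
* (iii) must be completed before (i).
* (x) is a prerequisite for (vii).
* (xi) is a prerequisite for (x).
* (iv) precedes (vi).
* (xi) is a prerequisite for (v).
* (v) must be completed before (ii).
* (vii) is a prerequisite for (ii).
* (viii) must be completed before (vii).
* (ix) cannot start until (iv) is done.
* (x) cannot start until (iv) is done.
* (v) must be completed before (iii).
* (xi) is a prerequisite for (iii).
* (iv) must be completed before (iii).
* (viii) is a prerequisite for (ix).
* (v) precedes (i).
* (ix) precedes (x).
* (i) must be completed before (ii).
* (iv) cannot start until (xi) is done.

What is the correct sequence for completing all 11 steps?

(xi) is the only step with nothing outstanding, so it goes first.
(iv) is the only step now ready → (iv).
That leaves (vi) as the only ready step → (vi).
(v) needed (xi) and (vi), now all done → (v).
That leaves (iii) as the only ready step → (iii).
That leaves (i) as the only ready step → (i).
(viii) needed (i) and (v), now all done → (viii).
(ix) is the only step now ready → (ix).
(x) needed (iv), (ix) and (xi), now all done → (x).
(vii) is the only step now ready → (vii).
(ii) needed (i), (v) and (vii), now all done → (ii).

(xi) → (iv) → (vi) → (v) → (iii) → (i) → (viii) → (ix) → (x) → (vii) → (ii)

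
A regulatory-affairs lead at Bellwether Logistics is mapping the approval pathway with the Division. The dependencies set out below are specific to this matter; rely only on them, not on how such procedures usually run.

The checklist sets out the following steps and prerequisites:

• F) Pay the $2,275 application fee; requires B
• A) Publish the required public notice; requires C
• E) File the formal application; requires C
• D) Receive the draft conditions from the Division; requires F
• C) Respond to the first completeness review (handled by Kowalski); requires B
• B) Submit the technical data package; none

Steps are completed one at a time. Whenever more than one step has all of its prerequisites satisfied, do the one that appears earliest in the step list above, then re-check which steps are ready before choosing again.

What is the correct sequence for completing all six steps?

B F D C A E

B has no prerequisites → B first.
F and C are both available; F is listed earlier → F.
D and C are both available; D is listed earlier → D.
C needed B, now all done → C.
Now A and E have their prerequisites met. A is listed earlier, so A next.
That leaves E as the only ready step → E.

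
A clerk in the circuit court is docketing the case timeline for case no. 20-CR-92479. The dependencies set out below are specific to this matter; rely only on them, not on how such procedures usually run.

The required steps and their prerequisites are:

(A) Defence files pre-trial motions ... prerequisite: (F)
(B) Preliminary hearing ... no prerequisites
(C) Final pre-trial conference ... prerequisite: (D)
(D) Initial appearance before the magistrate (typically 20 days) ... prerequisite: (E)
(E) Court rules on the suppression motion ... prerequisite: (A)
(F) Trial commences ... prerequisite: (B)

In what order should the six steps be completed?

(B) is the only step with nothing outstanding, so it goes first.
That leaves (F) as the only ready step → (F).
(A) needed (F), now all done → (A).
That leaves (E) as the only ready step → (E).
(D) needed (E), now all done → (D).
That leaves (C) as the only ready step → (C).

(B) (F) (A) (E) (D) (C)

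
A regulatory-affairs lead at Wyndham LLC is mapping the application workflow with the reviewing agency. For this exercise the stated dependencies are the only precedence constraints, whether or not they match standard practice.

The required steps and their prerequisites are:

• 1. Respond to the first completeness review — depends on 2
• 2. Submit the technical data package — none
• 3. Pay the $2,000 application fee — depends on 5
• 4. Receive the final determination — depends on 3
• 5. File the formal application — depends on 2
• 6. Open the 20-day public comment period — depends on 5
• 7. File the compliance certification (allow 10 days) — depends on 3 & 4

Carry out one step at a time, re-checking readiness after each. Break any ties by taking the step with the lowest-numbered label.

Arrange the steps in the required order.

2, 1, 5, 3, 4, 6, 7

2 is the only step with nothing outstanding, so it goes first.
Ready: 1 and 5. 1 has the earlier label → 1.
5 needed 2, now all done → 5.
Ready: 3 and 6. 3 has the earlier label → 3.
4 and 6 are both available; 4 has the earlier label → 4.
7 now also ready, so the ready set is {6, 7}; 6 has the earlier label → 6.
Next only 7 has its prerequisites met → 7.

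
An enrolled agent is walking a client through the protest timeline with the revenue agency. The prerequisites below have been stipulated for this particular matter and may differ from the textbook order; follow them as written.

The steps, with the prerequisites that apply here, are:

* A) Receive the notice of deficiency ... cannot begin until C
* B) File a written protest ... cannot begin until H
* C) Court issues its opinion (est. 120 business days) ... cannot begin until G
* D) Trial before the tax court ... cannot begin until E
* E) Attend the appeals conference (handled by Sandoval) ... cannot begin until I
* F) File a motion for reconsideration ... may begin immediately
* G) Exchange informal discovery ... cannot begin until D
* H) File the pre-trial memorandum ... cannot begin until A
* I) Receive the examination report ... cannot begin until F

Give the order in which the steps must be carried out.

F is the only step with nothing outstanding, so it goes first.
I needed F, now all done → I.
That leaves E as the only ready step → E.
D is the only step now ready → D.
That leaves G as the only ready step → G.
Next only C has its prerequisites met → C.
Next only A has its prerequisites met → A.
H needed A, now all done → H.
B needed H, now all done → B.

F, I, E, D, G, C, A, H, B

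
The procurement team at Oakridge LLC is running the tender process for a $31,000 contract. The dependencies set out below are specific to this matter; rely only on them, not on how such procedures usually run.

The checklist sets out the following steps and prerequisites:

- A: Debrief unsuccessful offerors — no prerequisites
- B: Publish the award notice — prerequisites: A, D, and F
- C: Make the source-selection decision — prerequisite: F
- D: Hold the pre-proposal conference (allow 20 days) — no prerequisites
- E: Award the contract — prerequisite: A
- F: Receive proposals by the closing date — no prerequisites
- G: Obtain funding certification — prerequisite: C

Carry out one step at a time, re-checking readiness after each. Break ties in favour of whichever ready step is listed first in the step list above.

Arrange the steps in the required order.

A, D, E, F, B, C, G

Nothing is required for A, D and F. A is listed earlier → A first.
Ready: D, E and F. D is listed earlier → D.
Ready: E and F. E is listed earlier → E.
That leaves F as the only ready step → F.
Now B and C have their prerequisites met. B is listed earlier, so B next.
Next only C has its prerequisites met → C.
G needed C, now all done → G.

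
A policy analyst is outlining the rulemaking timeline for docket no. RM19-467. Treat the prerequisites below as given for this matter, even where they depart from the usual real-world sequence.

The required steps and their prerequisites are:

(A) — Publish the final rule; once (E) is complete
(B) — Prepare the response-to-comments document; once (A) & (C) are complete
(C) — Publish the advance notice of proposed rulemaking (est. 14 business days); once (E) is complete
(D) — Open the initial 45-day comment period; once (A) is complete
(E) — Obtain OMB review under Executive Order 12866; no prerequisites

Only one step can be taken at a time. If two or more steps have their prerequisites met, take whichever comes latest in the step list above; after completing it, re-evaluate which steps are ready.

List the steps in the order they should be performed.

(E) is the only step with nothing outstanding, so it goes first.
(C) and (A) are both available; (C) is listed later → (C).
(A) needed (E), now all done → (A).
Now (D) and (B) have their prerequisites met. (D) is listed later, so (D) next.
(B) needed (C) and (A), now all done → (B).

(E), (C), (A), (D), (B)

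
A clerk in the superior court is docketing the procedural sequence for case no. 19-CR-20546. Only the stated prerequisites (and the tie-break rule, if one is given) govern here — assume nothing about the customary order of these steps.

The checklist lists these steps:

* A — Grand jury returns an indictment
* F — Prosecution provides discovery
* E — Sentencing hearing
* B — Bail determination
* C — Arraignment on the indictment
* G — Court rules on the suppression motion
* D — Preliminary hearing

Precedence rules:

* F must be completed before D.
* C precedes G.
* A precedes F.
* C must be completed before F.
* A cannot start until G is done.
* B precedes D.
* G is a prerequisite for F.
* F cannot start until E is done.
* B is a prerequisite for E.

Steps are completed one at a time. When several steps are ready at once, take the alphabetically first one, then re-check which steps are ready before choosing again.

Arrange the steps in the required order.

B, C, E, G, A, F, D

B and C have no prerequisites; B has the earlier label, so B is first.
E now also ready, so the ready set is {C, E}; C has the earlier label → C.
G now also ready, so the ready set is {E, G}; E has the earlier label → E.
G needed C, now all done → G.
A needed G, now all done → A.
F needed A, C, E and G, now all done → F.
That leaves D as the only ready step → D.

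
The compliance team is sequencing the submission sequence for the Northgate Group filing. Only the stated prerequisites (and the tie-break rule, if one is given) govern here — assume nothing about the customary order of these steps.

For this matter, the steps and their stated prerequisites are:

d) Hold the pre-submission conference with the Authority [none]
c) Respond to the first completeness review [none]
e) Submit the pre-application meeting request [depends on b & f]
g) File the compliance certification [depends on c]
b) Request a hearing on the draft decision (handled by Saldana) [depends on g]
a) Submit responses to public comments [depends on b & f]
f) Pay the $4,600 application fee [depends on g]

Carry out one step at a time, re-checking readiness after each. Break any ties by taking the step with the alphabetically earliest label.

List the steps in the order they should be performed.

c, d, g, b, f, a, e

c and d have no prerequisites; c has the earlier label, so c is first.
d and g are both available; d has the earlier label → d.
g needed c, now all done → g.
Ready: b and f. b has the earlier label → b.
f is the only step now ready → f.
Now a and e have their prerequisites met. a has the earlier label, so a next.
e is the only step now ready → e.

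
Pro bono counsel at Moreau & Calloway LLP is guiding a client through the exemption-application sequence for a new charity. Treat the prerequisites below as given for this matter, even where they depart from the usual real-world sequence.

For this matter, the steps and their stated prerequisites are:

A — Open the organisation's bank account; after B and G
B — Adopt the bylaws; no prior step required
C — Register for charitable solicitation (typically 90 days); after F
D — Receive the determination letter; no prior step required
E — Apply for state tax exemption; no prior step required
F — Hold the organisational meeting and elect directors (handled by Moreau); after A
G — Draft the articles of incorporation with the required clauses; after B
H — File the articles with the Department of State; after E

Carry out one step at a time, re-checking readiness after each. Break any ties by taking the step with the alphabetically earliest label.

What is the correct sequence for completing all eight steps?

B, D and E have no prerequisites; B has the earlier label, so B is first.
G now also ready, so the ready set is {D, E, G}; D has the earlier label → D.
E and G are both available; E has the earlier label → E.
Ready: G and H. G has the earlier label → G.
A and H are both available; A has the earlier label → A.
F now also ready, so the ready set is {F, H}; F has the earlier label → F.
C and H are both available; C has the earlier label → C.
H needed E, now all done → H.

B → D → E → G → A → F → C → H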